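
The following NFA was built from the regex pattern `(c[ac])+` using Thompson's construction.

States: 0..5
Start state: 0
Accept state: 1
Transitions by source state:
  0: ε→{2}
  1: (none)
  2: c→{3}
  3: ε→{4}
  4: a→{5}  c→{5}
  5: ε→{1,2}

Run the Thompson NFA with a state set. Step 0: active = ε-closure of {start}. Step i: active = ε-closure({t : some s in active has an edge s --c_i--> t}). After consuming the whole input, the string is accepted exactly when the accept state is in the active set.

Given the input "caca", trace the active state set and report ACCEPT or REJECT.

start: ε-closure({0}) = {0,2}
'c' @ 1: {3,4}
'a' @ 2: {1,2,5}  ✓accept
'c' @ 3: {3,4}
'a' @ 4: {1,2,5}  ✓accept
final: {1,2,5}; accept 1 in set

Answer: ACCEPT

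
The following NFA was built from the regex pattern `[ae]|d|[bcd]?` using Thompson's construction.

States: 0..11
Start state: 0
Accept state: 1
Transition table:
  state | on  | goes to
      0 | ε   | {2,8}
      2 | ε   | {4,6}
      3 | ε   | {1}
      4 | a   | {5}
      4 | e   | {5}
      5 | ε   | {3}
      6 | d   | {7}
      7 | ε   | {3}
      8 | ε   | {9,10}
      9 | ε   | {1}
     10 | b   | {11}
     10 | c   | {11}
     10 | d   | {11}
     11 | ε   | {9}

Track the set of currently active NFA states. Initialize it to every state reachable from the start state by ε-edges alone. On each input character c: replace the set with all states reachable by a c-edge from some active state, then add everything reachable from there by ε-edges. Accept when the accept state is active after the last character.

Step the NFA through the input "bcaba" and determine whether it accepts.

Answer: REJECT

Derivation:
S₀ = ε-closure({0}) = {0,1,2,4,6,8,9,10}
'b' @ 1: {1,9,11}  (accept∈set)
'c' @ 2: {}  — state set empty
rest 'aba' ignored (set empty)
final: {}; accept 1 not in set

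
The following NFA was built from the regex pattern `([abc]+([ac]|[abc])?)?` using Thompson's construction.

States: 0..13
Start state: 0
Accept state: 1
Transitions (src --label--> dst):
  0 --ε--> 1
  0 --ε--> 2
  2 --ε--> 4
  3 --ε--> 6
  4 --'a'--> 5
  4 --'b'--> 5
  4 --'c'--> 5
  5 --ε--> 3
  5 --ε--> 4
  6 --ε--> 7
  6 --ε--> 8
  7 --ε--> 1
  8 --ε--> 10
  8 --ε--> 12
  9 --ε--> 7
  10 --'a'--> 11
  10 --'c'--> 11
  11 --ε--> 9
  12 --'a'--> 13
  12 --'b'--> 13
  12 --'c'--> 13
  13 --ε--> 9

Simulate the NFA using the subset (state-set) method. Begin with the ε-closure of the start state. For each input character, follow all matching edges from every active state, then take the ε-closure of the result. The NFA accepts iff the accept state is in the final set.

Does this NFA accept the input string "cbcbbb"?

Answer: ACCEPT

Derivation:
start: ε-closure({0}) = {0,1,2,4}
'c' @ 1: {1,3,4,5,6,7,8,10,12}  (accept∈set)
'b' @ 2: {1,3,4,5,6,7,8,9,10,12,13}  (accept∈set)
'c' @ 3: {1,3,4,5,6,7,8,9,10,11,12,13}  (accept∈set)
'b' @ 4: {1,3,4,5,6,7,8,9,10,12,13}  (accept∈set)
'b' @ 5: {1,3,4,5,6,7,8,9,10,12,13}  (accept∈set)
'b' @ 6: {1,3,4,5,6,7,8,9,10,12,13}  (accept∈set)
end set {1,3,4,5,6,7,8,9,10,12,13} — state 1 in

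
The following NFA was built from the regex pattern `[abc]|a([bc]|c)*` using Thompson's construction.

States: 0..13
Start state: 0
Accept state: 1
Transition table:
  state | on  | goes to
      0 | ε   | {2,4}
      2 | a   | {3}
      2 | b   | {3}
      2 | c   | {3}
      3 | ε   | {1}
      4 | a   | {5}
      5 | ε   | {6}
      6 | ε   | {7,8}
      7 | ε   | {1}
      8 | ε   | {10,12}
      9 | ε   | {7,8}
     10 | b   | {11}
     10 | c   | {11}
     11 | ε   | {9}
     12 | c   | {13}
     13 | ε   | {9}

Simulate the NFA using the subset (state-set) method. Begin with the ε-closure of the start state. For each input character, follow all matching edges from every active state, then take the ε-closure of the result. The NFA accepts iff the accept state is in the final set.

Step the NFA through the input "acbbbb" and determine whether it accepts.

Answer: ACCEPT

Steps:
S₀ = ε-closure({0}) = {0,2,4}
'a' @ 1: {1,3,5,6,7,8,10,12}  (accept∈set)
'c' @ 2: {1,7,8,9,10,11,12,13}  (accept∈set)
'b' @ 3: {1,7,8,9,10,11,12}  (accept∈set)
'b' @ 4: {1,7,8,9,10,11,12}  (accept∈set)
'b' @ 5: {1,7,8,9,10,11,12}  (accept∈set)
'b' @ 6: {1,7,8,9,10,11,12}  (accept∈set)
after full input: {1,7,8,9,10,11,12}  (accept=1 in)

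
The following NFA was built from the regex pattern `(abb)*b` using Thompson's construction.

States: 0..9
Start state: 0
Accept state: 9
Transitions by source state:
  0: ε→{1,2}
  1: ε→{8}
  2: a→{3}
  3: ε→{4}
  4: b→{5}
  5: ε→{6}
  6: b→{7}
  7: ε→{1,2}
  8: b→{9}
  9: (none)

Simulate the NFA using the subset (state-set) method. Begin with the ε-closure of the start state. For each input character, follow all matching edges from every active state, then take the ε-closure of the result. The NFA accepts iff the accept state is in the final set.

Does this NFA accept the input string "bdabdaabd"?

Answer: REJECT

Derivation:
start: ε-closure({0}) = {0,1,2,8}
'b' @ 1: {9}  ✓accept
'd' @ 2: {}  — dead — no transitions
rest 'abdaabd' ignored (set empty)
final: {}; accept 9 not in set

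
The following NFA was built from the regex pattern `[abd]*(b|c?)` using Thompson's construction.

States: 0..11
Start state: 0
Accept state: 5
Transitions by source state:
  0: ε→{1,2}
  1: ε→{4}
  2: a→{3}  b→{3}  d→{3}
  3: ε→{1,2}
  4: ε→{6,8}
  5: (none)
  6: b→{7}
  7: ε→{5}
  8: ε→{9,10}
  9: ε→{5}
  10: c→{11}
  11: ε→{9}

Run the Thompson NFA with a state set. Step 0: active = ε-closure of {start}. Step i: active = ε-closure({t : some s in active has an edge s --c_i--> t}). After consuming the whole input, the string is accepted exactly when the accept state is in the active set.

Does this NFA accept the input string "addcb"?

start: ε-closure({0}) = {0,1,2,4,5,6,8,9,10}
'a' @ 1: {1,2,3,4,5,6,8,9,10}  (accept∈set)
'd' @ 2: {1,2,3,4,5,6,8,9,10}  (accept∈set)
'd' @ 3: {1,2,3,4,5,6,8,9,10}  (accept∈set)
'c' @ 4: {5,9,11}  (accept∈set)
'b' @ 5: {}  — dead — no transitions
final: {}; accept 5 not in set

Answer: REJECT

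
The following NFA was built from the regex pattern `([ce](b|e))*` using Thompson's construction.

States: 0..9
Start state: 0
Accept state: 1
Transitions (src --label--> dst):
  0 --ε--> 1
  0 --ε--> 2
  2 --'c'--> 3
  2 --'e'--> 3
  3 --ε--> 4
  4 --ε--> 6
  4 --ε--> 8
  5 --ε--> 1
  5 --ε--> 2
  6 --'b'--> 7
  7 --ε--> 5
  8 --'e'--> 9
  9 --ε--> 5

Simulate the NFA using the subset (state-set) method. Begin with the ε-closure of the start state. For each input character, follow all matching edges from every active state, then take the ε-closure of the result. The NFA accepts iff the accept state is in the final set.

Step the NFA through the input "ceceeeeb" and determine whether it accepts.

start: ε-closure({0}) = {0,1,2}
'c' @ 1: {3,4,6,8}
'e' @ 2: {1,2,5,9}  [accepting]
'c' @ 3: {3,4,6,8}
'e' @ 4: {1,2,5,9}  [accepting]
'e' @ 5: {3,4,6,8}
'e' @ 6: {1,2,5,9}  [accepting]
'e' @ 7: {3,4,6,8}
'b' @ 8: {1,2,5,7}  [accepting]
end set {1,2,5,7} — state 1 in

Answer: ACCEPT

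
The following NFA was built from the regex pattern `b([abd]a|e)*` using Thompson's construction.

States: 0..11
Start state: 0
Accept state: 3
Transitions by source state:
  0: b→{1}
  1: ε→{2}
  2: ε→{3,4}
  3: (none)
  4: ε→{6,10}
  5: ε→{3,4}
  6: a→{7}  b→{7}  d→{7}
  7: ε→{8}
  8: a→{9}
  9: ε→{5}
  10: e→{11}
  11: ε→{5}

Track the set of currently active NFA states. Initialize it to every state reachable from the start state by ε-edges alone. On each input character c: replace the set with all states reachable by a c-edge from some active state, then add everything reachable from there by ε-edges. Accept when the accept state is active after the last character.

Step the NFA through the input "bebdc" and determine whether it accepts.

S₀ = ε-closure({0}) = {0}
'b' @ 1: {1,2,3,4,6,10}  ✓accept
'e' @ 2: {3,4,5,6,10,11}  ✓accept
'b' @ 3: {7,8}
'd' @ 4: {}  — no active states
rest 'c' ignored (set empty)
final: {}; accept 3 not in set

Answer: REJECT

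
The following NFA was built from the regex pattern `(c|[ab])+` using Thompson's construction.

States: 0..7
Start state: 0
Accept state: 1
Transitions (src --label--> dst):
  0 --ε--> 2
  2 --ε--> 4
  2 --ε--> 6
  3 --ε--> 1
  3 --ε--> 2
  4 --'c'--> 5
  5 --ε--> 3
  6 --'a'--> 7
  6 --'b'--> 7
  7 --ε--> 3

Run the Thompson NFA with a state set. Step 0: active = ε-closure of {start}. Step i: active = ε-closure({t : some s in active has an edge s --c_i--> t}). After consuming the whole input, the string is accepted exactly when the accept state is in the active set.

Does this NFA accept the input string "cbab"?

Answer: ACCEPT

Trace:
S₀ = ε-closure({0}) = {0,2,4,6}
'c' @ 1: {1,2,3,4,5,6}  (accept∈set)
'b' @ 2: {1,2,3,4,6,7}  (accept∈set)
'a' @ 3: {1,2,3,4,6,7}  (accept∈set)
'b' @ 4: {1,2,3,4,6,7}  (accept∈set)
final: {1,2,3,4,6,7}; accept 1 in set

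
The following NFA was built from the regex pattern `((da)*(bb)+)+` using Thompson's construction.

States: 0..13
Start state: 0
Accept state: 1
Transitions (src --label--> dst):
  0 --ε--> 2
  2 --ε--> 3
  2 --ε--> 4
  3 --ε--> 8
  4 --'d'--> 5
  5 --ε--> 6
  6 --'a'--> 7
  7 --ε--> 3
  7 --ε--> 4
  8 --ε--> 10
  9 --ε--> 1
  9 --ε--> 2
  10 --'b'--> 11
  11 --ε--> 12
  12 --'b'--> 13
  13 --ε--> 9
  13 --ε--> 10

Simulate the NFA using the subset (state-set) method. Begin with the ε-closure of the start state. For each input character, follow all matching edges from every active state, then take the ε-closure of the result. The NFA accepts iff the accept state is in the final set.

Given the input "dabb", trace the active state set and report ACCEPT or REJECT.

initial (ε-close {0}): {0,2,3,4,8,10}
'd' @ 1: {5,6}
'a' @ 2: {3,4,7,8,10}
'b' @ 3: {11,12}
'b' @ 4: {1,2,3,4,8,9,10,13}  [accepting]
after full input: {1,2,3,4,8,9,10,13}  (accept=1 in)

Answer: ACCEPT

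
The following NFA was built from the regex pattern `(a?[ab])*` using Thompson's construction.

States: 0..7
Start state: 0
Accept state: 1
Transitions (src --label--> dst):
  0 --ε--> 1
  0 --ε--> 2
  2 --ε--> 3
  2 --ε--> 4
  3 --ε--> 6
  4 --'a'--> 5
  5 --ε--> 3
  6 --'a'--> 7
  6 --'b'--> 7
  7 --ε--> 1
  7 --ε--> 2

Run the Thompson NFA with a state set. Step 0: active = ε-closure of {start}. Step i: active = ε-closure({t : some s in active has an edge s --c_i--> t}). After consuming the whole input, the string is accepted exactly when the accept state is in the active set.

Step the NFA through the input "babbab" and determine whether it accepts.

Answer: ACCEPT

Derivation:
start: ε-closure({0}) = {0,1,2,3,4,6}
'b' @ 1: {1,2,3,4,6,7}  ✓accept
'a' @ 2: {1,2,3,4,5,6,7}  ✓accept
'b' @ 3: {1,2,3,4,6,7}  ✓accept
'b' @ 4: {1,2,3,4,6,7}  ✓accept
'a' @ 5: {1,2,3,4,5,6,7}  ✓accept
'b' @ 6: {1,2,3,4,6,7}  ✓accept
final: {1,2,3,4,6,7}; accept 1 in set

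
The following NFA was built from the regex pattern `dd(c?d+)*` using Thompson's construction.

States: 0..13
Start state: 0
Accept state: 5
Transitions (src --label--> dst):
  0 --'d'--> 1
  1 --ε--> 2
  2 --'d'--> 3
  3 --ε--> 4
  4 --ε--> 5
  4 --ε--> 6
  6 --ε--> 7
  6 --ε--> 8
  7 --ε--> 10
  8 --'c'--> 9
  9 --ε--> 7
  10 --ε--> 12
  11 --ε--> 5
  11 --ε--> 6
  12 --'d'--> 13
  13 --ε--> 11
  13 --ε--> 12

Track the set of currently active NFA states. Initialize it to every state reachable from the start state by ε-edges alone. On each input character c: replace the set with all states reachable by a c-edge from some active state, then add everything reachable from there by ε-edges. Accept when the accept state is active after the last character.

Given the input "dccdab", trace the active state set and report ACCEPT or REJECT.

Answer: REJECT

Trace:
S₀ = ε-closure({0}) = {0}
'd' @ 1: {1,2}
'c' @ 2: {}  — no active states
rest 'cdab' ignored (set empty)
after full input: {}  (accept=5 not in)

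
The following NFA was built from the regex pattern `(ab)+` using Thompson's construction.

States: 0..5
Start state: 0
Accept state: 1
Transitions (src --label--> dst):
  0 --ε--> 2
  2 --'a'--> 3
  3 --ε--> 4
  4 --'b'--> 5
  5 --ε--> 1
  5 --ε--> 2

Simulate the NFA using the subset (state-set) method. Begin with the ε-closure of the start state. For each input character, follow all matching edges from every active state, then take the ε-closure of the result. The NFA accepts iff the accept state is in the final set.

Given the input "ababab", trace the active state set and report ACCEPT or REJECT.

start: ε-closure({0}) = {0,2}
'a' @ 1: {3,4}
'b' @ 2: {1,2,5}  (accept∈set)
'a' @ 3: {3,4}
'b' @ 4: {1,2,5}  (accept∈set)
'a' @ 5: {3,4}
'b' @ 6: {1,2,5}  (accept∈set)
end set {1,2,5} — state 1 in

Answer: ACCEPT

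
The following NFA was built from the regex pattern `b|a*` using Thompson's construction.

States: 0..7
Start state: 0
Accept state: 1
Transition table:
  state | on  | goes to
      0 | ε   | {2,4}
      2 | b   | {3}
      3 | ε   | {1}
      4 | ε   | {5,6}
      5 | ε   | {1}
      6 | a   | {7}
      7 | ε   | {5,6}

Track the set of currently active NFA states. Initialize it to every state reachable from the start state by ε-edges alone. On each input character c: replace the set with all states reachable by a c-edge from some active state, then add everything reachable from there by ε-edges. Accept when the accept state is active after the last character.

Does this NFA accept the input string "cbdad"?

Answer: REJECT

Derivation:
initial (ε-close {0}): {0,1,2,4,5,6}
'c' @ 1: {}  — state set empty
rest 'bdad' ignored (set empty)
after full input: {}  (accept=1 not in)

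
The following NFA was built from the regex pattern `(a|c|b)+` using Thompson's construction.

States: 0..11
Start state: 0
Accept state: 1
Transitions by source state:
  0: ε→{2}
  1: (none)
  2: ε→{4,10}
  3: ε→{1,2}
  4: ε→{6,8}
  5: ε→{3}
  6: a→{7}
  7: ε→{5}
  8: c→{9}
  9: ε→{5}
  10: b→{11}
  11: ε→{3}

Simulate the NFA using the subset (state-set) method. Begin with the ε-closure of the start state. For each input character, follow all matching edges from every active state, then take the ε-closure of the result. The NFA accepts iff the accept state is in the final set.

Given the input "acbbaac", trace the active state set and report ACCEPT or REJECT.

start: ε-closure({0}) = {0,2,4,6,8,10}
'a' @ 1: {1,2,3,4,5,6,7,8,10}  [accepting]
'c' @ 2: {1,2,3,4,5,6,8,9,10}  [accepting]
'b' @ 3: {1,2,3,4,6,8,10,11}  [accepting]
'b' @ 4: {1,2,3,4,6,8,10,11}  [accepting]
'a' @ 5: {1,2,3,4,5,6,7,8,10}  [accepting]
'a' @ 6: {1,2,3,4,5,6,7,8,10}  [accepting]
'c' @ 7: {1,2,3,4,5,6,8,9,10}  [accepting]
end set {1,2,3,4,5,6,8,9,10} — state 1 in

Answer: ACCEPT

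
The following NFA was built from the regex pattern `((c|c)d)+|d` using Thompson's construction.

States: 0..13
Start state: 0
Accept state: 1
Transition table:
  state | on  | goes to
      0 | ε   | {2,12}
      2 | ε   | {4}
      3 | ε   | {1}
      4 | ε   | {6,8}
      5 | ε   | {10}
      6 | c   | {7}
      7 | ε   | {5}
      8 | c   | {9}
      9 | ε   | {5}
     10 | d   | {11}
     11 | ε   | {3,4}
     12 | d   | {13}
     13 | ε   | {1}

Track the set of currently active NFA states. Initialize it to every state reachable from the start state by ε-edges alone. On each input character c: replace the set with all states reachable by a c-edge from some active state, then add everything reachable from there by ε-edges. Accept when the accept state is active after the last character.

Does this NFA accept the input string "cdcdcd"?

Answer: ACCEPT

Derivation:
S₀ = ε-closure({0}) = {0,2,4,6,8,12}
'c' @ 1: {5,7,9,10}
'd' @ 2: {1,3,4,6,8,11}  (accept∈set)
'c' @ 3: {5,7,9,10}
'd' @ 4: {1,3,4,6,8,11}  (accept∈set)
'c' @ 5: {5,7,9,10}
'd' @ 6: {1,3,4,6,8,11}  (accept∈set)
after full input: {1,3,4,6,8,11}  (accept=1 in)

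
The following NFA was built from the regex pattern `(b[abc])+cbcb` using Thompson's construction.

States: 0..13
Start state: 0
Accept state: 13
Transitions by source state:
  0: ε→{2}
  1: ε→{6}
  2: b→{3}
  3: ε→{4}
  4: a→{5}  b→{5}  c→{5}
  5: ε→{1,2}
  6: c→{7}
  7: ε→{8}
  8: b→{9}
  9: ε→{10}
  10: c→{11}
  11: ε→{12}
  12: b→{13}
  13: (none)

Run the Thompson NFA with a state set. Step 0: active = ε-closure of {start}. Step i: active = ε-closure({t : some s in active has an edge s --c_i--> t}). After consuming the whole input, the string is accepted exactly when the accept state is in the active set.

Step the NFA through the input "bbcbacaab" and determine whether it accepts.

Answer: REJECT

Derivation:
S₀ = ε-closure({0}) = {0,2}
'b' @ 1: {3,4}
'b' @ 2: {1,2,5,6}
'c' @ 3: {7,8}
'b' @ 4: {9,10}
'a' @ 5: {}  — dead — no transitions
rest 'caab' ignored (set empty)
final: {}; accept 13 not in set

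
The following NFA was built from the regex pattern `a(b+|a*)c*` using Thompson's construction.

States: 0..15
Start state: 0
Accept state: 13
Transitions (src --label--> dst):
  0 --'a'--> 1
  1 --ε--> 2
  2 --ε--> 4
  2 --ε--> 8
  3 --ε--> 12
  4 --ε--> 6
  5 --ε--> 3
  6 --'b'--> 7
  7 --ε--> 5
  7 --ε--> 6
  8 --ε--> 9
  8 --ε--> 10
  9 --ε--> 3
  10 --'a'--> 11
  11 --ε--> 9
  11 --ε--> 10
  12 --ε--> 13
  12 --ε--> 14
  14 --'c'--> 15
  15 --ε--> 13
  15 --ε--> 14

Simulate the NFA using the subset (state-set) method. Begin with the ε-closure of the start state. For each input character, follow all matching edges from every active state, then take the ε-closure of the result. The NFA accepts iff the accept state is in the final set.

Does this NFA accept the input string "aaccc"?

initial (ε-close {0}): {0}
'a' @ 1: {1,2,3,4,6,8,9,10,12,13,14}  [accepting]
'a' @ 2: {3,9,10,11,12,13,14}  [accepting]
'c' @ 3: {13,14,15}  [accepting]
'c' @ 4: {13,14,15}  [accepting]
'c' @ 5: {13,14,15}  [accepting]
after full input: {13,14,15}  (accept=13 in)

Answer: ACCEPT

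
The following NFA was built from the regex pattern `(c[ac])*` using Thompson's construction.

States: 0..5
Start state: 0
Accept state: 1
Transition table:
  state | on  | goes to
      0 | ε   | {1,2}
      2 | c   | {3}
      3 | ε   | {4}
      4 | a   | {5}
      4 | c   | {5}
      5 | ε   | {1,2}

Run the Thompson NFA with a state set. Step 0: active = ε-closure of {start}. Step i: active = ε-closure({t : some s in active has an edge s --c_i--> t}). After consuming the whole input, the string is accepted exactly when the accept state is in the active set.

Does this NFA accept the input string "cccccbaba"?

initial (ε-close {0}): {0,1,2}
'c' @ 1: {3,4}
'c' @ 2: {1,2,5}  ✓accept
'c' @ 3: {3,4}
'c' @ 4: {1,2,5}  ✓accept
'c' @ 5: {3,4}
'b' @ 6: {}  — state set empty
rest 'aba' ignored (set empty)
after full input: {}  (accept=1 not in)

Answer: REJECT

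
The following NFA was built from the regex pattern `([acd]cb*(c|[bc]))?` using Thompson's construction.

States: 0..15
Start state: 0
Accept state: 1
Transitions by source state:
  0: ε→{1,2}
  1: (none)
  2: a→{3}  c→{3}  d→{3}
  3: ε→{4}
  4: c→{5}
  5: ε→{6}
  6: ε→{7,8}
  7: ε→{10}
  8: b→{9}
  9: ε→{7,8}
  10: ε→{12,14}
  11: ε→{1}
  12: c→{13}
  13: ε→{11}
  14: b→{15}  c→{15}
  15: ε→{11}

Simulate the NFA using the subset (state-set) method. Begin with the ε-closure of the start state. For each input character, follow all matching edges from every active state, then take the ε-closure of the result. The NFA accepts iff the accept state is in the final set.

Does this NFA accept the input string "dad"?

S₀ = ε-closure({0}) = {0,1,2}
'd' @ 1: {3,4}
'a' @ 2: {}  — no active states
rest 'd' ignored (set empty)
final: {}; accept 1 not in set

Answer: REJECT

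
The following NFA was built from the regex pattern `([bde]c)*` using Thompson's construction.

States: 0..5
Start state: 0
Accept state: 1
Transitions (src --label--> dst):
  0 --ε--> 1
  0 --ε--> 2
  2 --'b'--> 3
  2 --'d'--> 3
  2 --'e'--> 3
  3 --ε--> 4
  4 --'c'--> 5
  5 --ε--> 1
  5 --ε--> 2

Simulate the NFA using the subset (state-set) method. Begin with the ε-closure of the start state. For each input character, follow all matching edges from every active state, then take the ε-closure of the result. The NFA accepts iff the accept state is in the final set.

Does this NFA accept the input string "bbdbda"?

Answer: REJECT

Derivation:
S₀ = ε-closure({0}) = {0,1,2}
'b' @ 1: {3,4}
'b' @ 2: {}  — state set empty
rest 'dbda' ignored (set empty)
final: {}; accept 1 not in set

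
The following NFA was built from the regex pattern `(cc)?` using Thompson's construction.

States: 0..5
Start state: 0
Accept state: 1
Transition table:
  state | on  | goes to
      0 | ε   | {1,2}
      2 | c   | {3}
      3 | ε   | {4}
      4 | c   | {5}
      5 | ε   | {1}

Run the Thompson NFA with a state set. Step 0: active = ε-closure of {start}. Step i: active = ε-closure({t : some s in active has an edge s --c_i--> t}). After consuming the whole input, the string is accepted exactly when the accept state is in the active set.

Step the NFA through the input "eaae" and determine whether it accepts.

Answer: REJECT

Steps:
initial (ε-close {0}): {0,1,2}
'e' @ 1: {}  — state set empty
rest 'aae' ignored (set empty)
end set {} — state 1 not in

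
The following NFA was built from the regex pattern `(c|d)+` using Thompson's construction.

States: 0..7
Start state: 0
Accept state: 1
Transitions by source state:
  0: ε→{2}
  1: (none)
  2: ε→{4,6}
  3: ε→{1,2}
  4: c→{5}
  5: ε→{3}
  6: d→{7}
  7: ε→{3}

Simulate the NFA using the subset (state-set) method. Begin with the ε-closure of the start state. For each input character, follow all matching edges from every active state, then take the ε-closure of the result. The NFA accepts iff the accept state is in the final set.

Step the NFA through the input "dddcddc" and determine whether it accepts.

initial (ε-close {0}): {0,2,4,6}
'd' @ 1: {1,2,3,4,6,7}  [accepting]
'd' @ 2: {1,2,3,4,6,7}  [accepting]
'd' @ 3: {1,2,3,4,6,7}  [accepting]
'c' @ 4: {1,2,3,4,5,6}  [accepting]
'd' @ 5: {1,2,3,4,6,7}  [accepting]
'd' @ 6: {1,2,3,4,6,7}  [accepting]
'c' @ 7: {1,2,3,4,5,6}  [accepting]
end set {1,2,3,4,5,6} — state 1 in

Answer: ACCEPT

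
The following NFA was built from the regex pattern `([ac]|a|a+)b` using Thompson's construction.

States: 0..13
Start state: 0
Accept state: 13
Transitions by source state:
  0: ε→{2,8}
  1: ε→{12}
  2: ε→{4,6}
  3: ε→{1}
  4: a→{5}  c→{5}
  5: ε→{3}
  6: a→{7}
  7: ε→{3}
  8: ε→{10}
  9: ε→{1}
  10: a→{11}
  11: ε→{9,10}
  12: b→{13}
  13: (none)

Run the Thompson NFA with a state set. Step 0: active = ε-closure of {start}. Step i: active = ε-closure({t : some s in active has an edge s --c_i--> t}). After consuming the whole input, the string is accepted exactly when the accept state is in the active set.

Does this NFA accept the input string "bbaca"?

Answer: REJECT

Trace:
S₀ = ε-closure({0}) = {0,2,4,6,8,10}
'b' @ 1: {}  — state set empty
rest 'baca' ignored (set empty)
final: {}; accept 13 not in set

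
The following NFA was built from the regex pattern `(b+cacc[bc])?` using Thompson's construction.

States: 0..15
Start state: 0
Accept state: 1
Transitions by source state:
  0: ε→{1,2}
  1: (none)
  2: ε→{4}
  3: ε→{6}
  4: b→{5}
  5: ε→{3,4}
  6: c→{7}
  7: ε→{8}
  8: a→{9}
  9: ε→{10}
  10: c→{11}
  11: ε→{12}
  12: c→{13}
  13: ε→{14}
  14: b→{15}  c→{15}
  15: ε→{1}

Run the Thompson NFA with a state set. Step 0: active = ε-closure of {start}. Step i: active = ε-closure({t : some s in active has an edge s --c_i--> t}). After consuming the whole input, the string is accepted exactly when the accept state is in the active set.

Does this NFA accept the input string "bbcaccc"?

Answer: ACCEPT

Steps:
start: ε-closure({0}) = {0,1,2,4}
'b' @ 1: {3,4,5,6}
'b' @ 2: {3,4,5,6}
'c' @ 3: {7,8}
'a' @ 4: {9,10}
'c' @ 5: {11,12}
'c' @ 6: {13,14}
'c' @ 7: {1,15}  [accepting]
after full input: {1,15}  (accept=1 in)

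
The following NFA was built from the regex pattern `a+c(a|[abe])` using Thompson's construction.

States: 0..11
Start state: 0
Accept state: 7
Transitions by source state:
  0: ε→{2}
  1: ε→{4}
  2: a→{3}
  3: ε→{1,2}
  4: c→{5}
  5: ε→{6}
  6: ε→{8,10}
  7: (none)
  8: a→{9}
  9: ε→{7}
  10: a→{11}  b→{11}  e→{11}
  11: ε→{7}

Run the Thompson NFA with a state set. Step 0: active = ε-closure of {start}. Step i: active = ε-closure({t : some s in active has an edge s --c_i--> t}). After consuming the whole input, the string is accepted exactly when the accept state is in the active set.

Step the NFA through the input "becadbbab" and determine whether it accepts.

Answer: REJECT

Steps:
S₀ = ε-closure({0}) = {0,2}
'b' @ 1: {}  — no active states
rest 'ecadbbab' ignored (set empty)
after full input: {}  (accept=7 not in)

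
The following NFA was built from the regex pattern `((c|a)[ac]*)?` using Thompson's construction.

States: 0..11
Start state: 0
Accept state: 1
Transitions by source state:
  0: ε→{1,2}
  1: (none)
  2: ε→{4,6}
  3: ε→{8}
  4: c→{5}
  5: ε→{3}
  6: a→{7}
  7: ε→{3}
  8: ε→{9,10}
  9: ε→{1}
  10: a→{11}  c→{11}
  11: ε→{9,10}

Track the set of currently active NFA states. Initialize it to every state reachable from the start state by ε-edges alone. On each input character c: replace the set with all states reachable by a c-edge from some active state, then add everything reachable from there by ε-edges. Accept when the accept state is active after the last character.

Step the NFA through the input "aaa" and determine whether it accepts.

Answer: ACCEPT

Steps:
S₀ = ε-closure({0}) = {0,1,2,4,6}
'a' @ 1: {1,3,7,8,9,10}  ✓accept
'a' @ 2: {1,9,10,11}  ✓accept
'a' @ 3: {1,9,10,11}  ✓accept
final: {1,9,10,11}; accept 1 in set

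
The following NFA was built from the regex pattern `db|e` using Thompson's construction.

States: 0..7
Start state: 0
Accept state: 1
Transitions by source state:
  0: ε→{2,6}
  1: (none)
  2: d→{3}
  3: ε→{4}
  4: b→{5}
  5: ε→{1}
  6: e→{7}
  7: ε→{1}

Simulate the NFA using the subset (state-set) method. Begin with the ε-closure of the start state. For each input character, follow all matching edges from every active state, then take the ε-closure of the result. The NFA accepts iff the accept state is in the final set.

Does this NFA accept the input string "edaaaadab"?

Answer: REJECT

Trace:
start: ε-closure({0}) = {0,2,6}
'e' @ 1: {1,7}  [accepting]
'd' @ 2: {}  — dead — no transitions
rest 'aaaadab' ignored (set empty)
final: {}; accept 1 not in set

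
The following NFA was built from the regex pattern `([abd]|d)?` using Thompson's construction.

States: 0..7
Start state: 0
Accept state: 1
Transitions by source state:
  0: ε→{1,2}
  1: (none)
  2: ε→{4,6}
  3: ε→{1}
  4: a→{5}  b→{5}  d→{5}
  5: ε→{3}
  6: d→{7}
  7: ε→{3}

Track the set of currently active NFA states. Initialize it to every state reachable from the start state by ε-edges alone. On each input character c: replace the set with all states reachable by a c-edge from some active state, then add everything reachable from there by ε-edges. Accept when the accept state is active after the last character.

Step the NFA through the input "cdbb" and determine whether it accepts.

Answer: REJECT

Trace:
S₀ = ε-closure({0}) = {0,1,2,4,6}
'c' @ 1: {}  — no active states
rest 'dbb' ignored (set empty)
end set {} — state 1 not in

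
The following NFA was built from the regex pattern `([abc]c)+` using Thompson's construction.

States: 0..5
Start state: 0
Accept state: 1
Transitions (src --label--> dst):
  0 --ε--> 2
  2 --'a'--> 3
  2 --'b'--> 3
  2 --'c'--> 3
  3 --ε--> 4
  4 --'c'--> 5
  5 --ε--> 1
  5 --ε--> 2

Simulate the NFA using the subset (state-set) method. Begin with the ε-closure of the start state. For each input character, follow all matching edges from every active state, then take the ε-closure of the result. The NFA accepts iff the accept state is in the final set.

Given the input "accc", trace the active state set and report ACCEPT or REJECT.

initial (ε-close {0}): {0,2}
'a' @ 1: {3,4}
'c' @ 2: {1,2,5}  (accept∈set)
'c' @ 3: {3,4}
'c' @ 4: {1,2,5}  (accept∈set)
after full input: {1,2,5}  (accept=1 in)

Answer: ACCEPT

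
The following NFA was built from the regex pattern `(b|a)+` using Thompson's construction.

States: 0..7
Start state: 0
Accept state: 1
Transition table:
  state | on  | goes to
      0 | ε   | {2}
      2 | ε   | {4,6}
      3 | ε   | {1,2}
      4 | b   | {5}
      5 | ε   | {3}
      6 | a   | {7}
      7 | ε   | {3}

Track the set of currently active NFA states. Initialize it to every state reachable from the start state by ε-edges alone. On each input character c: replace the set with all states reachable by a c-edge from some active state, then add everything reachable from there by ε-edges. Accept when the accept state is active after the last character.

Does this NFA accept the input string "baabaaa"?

initial (ε-close {0}): {0,2,4,6}
'b' @ 1: {1,2,3,4,5,6}  (accept∈set)
'a' @ 2: {1,2,3,4,6,7}  (accept∈set)
'a' @ 3: {1,2,3,4,6,7}  (accept∈set)
'b' @ 4: {1,2,3,4,5,6}  (accept∈set)
'a' @ 5: {1,2,3,4,6,7}  (accept∈set)
'a' @ 6: {1,2,3,4,6,7}  (accept∈set)
'a' @ 7: {1,2,3,4,6,7}  (accept∈set)
end set {1,2,3,4,6,7} — state 1 in

Answer: ACCEPT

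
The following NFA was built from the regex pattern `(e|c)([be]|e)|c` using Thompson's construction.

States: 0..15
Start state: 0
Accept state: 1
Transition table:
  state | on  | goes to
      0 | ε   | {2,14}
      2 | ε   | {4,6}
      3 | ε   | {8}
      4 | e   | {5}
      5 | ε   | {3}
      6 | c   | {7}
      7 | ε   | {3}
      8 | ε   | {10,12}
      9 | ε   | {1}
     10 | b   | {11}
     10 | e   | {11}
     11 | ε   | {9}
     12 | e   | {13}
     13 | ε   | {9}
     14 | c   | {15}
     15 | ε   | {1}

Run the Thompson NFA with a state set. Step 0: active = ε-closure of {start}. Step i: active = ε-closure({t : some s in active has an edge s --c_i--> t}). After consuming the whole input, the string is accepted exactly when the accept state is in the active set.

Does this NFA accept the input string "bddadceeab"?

Answer: REJECT

Steps:
initial (ε-close {0}): {0,2,4,6,14}
'b' @ 1: {}  — no active states
rest 'ddadceeab' ignored (set empty)
end set {} — state 1 not in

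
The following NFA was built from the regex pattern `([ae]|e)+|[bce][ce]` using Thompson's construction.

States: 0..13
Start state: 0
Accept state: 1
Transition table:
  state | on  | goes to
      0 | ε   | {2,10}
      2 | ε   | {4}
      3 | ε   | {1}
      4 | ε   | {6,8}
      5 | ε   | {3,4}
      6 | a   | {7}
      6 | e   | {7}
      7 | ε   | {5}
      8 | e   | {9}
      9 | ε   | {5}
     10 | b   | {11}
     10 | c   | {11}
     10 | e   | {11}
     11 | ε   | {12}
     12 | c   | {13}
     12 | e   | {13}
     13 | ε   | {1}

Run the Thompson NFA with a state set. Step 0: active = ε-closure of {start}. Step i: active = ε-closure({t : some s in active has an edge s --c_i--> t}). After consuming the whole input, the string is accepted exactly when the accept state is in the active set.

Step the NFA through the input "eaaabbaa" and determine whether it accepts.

Answer: REJECT

Derivation:
S₀ = ε-closure({0}) = {0,2,4,6,8,10}
'e' @ 1: {1,3,4,5,6,7,8,9,11,12}  (accept∈set)
'a' @ 2: {1,3,4,5,6,7,8}  (accept∈set)
'a' @ 3: {1,3,4,5,6,7,8}  (accept∈set)
'a' @ 4: {1,3,4,5,6,7,8}  (accept∈set)
'b' @ 5: {}  — dead — no transitions
rest 'baa' ignored (set empty)
end set {} — state 1 not in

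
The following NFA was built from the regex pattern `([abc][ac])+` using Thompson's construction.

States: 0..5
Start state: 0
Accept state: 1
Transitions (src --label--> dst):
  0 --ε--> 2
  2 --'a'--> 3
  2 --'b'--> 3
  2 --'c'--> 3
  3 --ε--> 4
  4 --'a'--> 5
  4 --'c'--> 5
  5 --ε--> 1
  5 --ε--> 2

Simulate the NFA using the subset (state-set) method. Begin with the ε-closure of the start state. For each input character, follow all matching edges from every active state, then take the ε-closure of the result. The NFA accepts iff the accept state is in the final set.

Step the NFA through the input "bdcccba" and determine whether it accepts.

start: ε-closure({0}) = {0,2}
'b' @ 1: {3,4}
'd' @ 2: {}  — dead — no transitions
rest 'cccba' ignored (set empty)
final: {}; accept 1 not in set

Answer: REJECT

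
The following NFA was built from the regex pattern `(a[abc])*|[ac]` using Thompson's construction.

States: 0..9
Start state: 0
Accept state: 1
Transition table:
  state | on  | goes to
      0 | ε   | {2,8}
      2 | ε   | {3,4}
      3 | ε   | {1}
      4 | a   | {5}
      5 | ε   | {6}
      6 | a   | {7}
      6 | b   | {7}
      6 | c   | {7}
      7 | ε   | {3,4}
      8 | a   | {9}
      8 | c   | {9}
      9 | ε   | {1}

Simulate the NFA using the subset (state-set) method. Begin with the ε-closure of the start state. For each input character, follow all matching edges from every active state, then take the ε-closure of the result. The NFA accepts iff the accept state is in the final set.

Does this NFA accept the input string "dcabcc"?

start: ε-closure({0}) = {0,1,2,3,4,8}
'd' @ 1: {}  — state set empty
rest 'cabcc' ignored (set empty)
final: {}; accept 1 not in set

Answer: REJECT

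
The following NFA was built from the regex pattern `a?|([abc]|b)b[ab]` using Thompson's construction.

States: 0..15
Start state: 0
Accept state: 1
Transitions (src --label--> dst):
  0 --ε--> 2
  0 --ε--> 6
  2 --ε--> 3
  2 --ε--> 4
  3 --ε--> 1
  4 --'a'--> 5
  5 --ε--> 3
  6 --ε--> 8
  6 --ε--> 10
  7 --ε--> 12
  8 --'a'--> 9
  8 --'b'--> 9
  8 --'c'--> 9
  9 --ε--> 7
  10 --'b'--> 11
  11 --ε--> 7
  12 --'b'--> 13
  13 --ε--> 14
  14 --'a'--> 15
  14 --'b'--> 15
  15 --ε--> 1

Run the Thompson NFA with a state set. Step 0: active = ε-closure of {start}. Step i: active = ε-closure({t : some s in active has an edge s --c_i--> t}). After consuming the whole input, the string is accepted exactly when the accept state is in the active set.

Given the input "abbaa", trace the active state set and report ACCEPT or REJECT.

Answer: REJECT

Derivation:
initial (ε-close {0}): {0,1,2,3,4,6,8,10}
'a' @ 1: {1,3,5,7,9,12}  ✓accept
'b' @ 2: {13,14}
'b' @ 3: {1,15}  ✓accept
'a' @ 4: {}  — dead — no transitions
rest 'a' ignored (set empty)
after full input: {}  (accept=1 not in)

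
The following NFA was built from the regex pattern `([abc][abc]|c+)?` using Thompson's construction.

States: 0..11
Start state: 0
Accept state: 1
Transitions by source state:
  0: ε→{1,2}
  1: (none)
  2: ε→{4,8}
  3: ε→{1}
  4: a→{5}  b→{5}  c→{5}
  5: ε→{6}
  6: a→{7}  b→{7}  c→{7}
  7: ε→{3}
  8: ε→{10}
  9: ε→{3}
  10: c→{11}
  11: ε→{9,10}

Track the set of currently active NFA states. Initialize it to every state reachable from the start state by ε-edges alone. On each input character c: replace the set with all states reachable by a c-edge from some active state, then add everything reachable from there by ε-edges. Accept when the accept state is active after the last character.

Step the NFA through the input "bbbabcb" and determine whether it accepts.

Answer: REJECT

Trace:
S₀ = ε-closure({0}) = {0,1,2,4,8,10}
'b' @ 1: {5,6}
'b' @ 2: {1,3,7}  (accept∈set)
'b' @ 3: {}  — no active states
rest 'abcb' ignored (set empty)
end set {} — state 1 not in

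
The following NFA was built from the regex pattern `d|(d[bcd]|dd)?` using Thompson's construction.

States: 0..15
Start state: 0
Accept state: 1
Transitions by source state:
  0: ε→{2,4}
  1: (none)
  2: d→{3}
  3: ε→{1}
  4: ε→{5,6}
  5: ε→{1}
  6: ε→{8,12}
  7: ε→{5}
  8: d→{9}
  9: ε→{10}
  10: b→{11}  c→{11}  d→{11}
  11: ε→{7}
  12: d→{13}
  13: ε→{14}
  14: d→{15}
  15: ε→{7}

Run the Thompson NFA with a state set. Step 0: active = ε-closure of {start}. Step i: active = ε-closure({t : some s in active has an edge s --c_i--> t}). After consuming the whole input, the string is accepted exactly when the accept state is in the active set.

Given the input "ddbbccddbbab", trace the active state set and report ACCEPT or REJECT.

Answer: REJECT

Derivation:
S₀ = ε-closure({0}) = {0,1,2,4,5,6,8,12}
'd' @ 1: {1,3,9,10,13,14}  ✓accept
'd' @ 2: {1,5,7,11,15}  ✓accept
'b' @ 3: {}  — state set empty
rest 'bccddbbab' ignored (set empty)
final: {}; accept 1 not in set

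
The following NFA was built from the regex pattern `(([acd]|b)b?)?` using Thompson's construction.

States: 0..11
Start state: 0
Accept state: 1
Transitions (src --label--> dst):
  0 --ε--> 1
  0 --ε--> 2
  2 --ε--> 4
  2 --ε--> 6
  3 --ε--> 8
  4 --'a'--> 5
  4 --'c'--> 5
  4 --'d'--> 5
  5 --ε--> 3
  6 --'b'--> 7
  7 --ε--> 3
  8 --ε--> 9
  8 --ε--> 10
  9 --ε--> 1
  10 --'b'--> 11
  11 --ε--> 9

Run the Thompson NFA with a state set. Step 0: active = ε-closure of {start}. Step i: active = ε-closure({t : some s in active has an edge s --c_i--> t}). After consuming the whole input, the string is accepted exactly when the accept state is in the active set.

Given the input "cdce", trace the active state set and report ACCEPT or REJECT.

S₀ = ε-closure({0}) = {0,1,2,4,6}
'c' @ 1: {1,3,5,8,9,10}  ✓accept
'd' @ 2: {}  — state set empty
rest 'ce' ignored (set empty)
final: {}; accept 1 not in set

Answer: REJECT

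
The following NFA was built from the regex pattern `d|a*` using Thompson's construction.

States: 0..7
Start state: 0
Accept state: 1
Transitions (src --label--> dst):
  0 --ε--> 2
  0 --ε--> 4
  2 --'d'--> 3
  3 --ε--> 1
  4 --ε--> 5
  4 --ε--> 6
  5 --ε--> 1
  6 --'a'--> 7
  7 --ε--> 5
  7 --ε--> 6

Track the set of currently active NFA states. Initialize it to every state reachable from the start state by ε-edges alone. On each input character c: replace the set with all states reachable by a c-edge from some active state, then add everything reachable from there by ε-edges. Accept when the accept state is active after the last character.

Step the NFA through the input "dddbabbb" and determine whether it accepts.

Answer: REJECT

Derivation:
S₀ = ε-closure({0}) = {0,1,2,4,5,6}
'd' @ 1: {1,3}  ✓accept
'd' @ 2: {}  — state set empty
rest 'dbabbb' ignored (set empty)
final: {}; accept 1 not in set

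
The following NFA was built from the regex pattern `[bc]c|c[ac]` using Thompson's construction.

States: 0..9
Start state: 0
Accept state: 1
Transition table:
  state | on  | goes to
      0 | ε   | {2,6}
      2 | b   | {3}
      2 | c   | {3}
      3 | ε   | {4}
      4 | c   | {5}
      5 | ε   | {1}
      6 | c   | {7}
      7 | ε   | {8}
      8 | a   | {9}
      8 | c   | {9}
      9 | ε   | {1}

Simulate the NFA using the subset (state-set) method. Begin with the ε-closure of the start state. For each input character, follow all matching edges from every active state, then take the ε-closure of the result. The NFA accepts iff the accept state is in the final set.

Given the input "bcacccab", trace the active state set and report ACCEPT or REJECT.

initial (ε-close {0}): {0,2,6}
'b' @ 1: {3,4}
'c' @ 2: {1,5}  ✓accept
'a' @ 3: {}  — no active states
rest 'cccab' ignored (set empty)
end set {} — state 1 not in

Answer: REJECT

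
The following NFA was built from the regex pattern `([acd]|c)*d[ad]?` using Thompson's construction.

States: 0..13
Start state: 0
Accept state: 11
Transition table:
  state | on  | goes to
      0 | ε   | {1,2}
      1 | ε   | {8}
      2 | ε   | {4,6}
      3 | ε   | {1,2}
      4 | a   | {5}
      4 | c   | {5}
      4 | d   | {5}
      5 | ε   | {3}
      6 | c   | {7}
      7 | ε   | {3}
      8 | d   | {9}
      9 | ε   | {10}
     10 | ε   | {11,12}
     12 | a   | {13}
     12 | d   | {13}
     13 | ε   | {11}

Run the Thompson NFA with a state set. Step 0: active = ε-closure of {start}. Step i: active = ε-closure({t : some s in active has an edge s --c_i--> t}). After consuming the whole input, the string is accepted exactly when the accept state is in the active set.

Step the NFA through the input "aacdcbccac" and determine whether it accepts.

start: ε-closure({0}) = {0,1,2,4,6,8}
'a' @ 1: {1,2,3,4,5,6,8}
'a' @ 2: {1,2,3,4,5,6,8}
'c' @ 3: {1,2,3,4,5,6,7,8}
'd' @ 4: {1,2,3,4,5,6,8,9,10,11,12}  (accept∈set)
'c' @ 5: {1,2,3,4,5,6,7,8}
'b' @ 6: {}  — state set empty
rest 'ccac' ignored (set empty)
final: {}; accept 11 not in set

Answer: REJECT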